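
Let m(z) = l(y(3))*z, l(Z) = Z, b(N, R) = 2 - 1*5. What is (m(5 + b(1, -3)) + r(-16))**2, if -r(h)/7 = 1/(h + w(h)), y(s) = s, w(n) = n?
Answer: 39601/1024 ≈ 38.673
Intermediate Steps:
b(N, R) = -3 (b(N, R) = 2 - 5 = -3)
r(h) = -7/(2*h) (r(h) = -7/(h + h) = -7*1/(2*h) = -7/(2*h))
m(z) = 3*z
(m(5 + b(1, -3)) + r(-16))**2 = (3*(5 - 3) - 7/2/(-16))**2 = (3*2 - 7/2*(-1/16))**2 = (6 + 7/32)**2 = (199/32)**2 = 39601/1024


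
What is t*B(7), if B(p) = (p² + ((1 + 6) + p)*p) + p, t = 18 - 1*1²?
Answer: 2618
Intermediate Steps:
t = 17 (t = 18 - 1*1 = 18 - 1 = 17)
B(p) = p + p² + p*(7 + p) (B(p) = (p² + (7 + p)*p) + p = (p² + p*(7 + p)) + p = p + p² + p*(7 + p))
t*B(7) = 17*(2*7*(4 + 7)) = 17*(2*7*11) = 17*154 = 2618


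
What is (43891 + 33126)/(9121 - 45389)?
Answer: -77017/36268 ≈ -2.1236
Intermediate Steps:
(43891 + 33126)/(9121 - 45389) = 77017/(-36268) = 77017*(-1/36268) = -77017/36268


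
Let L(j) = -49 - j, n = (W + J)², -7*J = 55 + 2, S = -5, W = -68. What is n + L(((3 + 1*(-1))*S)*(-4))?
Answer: 279728/49 ≈ 5708.7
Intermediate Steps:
J = -57/7 (J = -(55 + 2)/7 = -⅐*57 = -57/7 ≈ -8.1429)
n = 284089/49 (n = (-68 - 57/7)² = (-533/7)² = 284089/49 ≈ 5797.7)
n + L(((3 + 1*(-1))*S)*(-4)) = 284089/49 + (-49 - (3 + 1*(-1))*(-5)*(-4)) = 284089/49 + (-49 - (3 - 1)*(-5)*(-4)) = 284089/49 + (-49 - 2*(-5)*(-4)) = 284089/49 + (-49 - (-10)*(-4)) = 284089/49 + (-49 - 1*40) = 284089/49 + (-49 - 40) = 284089/49 - 89 = 279728/49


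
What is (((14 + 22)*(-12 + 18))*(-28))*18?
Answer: -108864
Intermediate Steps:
(((14 + 22)*(-12 + 18))*(-28))*18 = ((36*6)*(-28))*18 = (216*(-28))*18 = -6048*18 = -108864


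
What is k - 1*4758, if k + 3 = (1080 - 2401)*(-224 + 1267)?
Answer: -1382564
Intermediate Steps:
k = -1377806 (k = -3 + (1080 - 2401)*(-224 + 1267) = -3 - 1321*1043 = -3 - 1377803 = -1377806)
k - 1*4758 = -1377806 - 1*4758 = -1377806 - 4758 = -1382564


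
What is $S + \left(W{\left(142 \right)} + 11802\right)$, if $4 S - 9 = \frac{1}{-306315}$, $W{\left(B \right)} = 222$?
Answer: $\frac{7367641537}{612630} \approx 12026.0$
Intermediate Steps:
$S = \frac{1378417}{612630}$ ($S = \frac{9}{4} + \frac{1}{4 \left(-306315\right)} = \frac{9}{4} + \frac{1}{4} \left(- \frac{1}{306315}\right) = \frac{9}{4} - \frac{1}{1225260} = \frac{1378417}{612630} \approx 2.25$)
$S + \left(W{\left(142 \right)} + 11802\right) = \frac{1378417}{612630} + \left(222 + 11802\right) = \frac{1378417}{612630} + 12024 = \frac{7367641537}{612630}$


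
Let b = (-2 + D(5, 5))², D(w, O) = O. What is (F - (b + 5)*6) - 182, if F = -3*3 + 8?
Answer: -267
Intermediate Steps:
b = 9 (b = (-2 + 5)² = 3² = 9)
F = -1 (F = -9 + 8 = -1)
(F - (b + 5)*6) - 182 = (-1 - (9 + 5)*6) - 182 = (-1 - 14*6) - 182 = (-1 - 1*84) - 182 = (-1 - 84) - 182 = -85 - 182 = -267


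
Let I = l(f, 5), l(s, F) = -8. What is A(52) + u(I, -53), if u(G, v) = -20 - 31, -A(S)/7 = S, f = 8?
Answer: -415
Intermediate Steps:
A(S) = -7*S
I = -8
u(G, v) = -51
A(52) + u(I, -53) = -7*52 - 51 = -364 - 51 = -415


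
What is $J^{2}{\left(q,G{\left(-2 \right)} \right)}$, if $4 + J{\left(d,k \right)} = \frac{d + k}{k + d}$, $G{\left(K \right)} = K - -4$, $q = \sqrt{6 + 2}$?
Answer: $9$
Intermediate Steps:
$q = 2 \sqrt{2}$ ($q = \sqrt{8} = 2 \sqrt{2} \approx 2.8284$)
$G{\left(K \right)} = 4 + K$ ($G{\left(K \right)} = K + 4 = 4 + K$)
$J{\left(d,k \right)} = -3$ ($J{\left(d,k \right)} = -4 + \frac{d + k}{k + d} = -4 + \frac{d + k}{d + k} = -4 + 1 = -3$)
$J^{2}{\left(q,G{\left(-2 \right)} \right)} = \left(-3\right)^{2} = 9$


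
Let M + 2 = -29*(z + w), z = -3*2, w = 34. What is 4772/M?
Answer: -2386/407 ≈ -5.8624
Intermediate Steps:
z = -6
M = -814 (M = -2 - 29*(-6 + 34) = -2 - 29*28 = -2 - 812 = -814)
4772/M = 4772/(-814) = 4772*(-1/814) = -2386/407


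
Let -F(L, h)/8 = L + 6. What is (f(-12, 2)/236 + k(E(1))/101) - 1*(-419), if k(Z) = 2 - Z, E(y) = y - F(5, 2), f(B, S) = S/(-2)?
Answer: 9966651/23836 ≈ 418.13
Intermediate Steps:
F(L, h) = -48 - 8*L (F(L, h) = -8*(L + 6) = -8*(6 + L) = -48 - 8*L)
f(B, S) = -S/2 (f(B, S) = S*(-1/2) = -S/2)
E(y) = 88 + y (E(y) = y - (-48 - 8*5) = y - (-48 - 40) = y - 1*(-88) = y + 88 = 88 + y)
(f(-12, 2)/236 + k(E(1))/101) - 1*(-419) = (-1/2*2/236 + (2 - (88 + 1))/101) - 1*(-419) = (-1*1/236 + (2 - 1*89)*(1/101)) + 419 = (-1/236 + (2 - 89)*(1/101)) + 419 = (-1/236 - 87*1/101) + 419 = (-1/236 - 87/101) + 419 = -20633/23836 + 419 = 9966651/23836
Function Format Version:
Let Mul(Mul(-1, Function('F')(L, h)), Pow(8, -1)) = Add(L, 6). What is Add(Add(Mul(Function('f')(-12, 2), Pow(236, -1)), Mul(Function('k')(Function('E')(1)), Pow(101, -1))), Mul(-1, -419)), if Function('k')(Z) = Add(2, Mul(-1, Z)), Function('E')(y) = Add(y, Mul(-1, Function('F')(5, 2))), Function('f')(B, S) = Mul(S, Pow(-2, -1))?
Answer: Rational(9966651, 23836) ≈ 418.13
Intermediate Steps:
Function('F')(L, h) = Add(-48, Mul(-8, L)) (Function('F')(L, h) = Mul(-8, Add(L, 6)) = Mul(-8, Add(6, L)) = Add(-48, Mul(-8, L)))
Function('f')(B, S) = Mul(Rational(-1, 2), S) (Function('f')(B, S) = Mul(S, Rational(-1, 2)) = Mul(Rational(-1, 2), S))
Function('E')(y) = Add(88, y) (Function('E')(y) = Add(y, Mul(-1, Add(-48, Mul(-8, 5)))) = Add(y, Mul(-1, Add(-48, -40))) = Add(y, Mul(-1, -88)) = Add(y, 88) = Add(88, y))
Add(Add(Mul(Function('f')(-12, 2), Pow(236, -1)), Mul(Function('k')(Function('E')(1)), Pow(101, -1))), Mul(-1, -419)) = Add(Add(Mul(Mul(Rational(-1, 2), 2), Pow(236, -1)), Mul(Add(2, Mul(-1, Add(88, 1))), Pow(101, -1))), Mul(-1, -419)) = Add(Add(Mul(-1, Rational(1, 236)), Mul(Add(2, Mul(-1, 89)), Rational(1, 101))), 419) = Add(Add(Rational(-1, 236), Mul(Add(2, -89), Rational(1, 101))), 419) = Add(Add(Rational(-1, 236), Mul(-87, Rational(1, 101))), 419) = Add(Add(Rational(-1, 236), Rational(-87, 101)), 419) = Add(Rational(-20633, 23836), 419) = Rational(9966651, 23836)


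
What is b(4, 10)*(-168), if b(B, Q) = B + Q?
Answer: -2352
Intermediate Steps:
b(4, 10)*(-168) = (4 + 10)*(-168) = 14*(-168) = -2352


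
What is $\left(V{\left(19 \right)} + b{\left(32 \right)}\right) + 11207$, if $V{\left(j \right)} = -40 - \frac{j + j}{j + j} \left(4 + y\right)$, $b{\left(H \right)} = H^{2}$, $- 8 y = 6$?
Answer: $\frac{48751}{4} \approx 12188.0$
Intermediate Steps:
$y = - \frac{3}{4}$ ($y = \left(- \frac{1}{8}\right) 6 = - \frac{3}{4} \approx -0.75$)
$V{\left(j \right)} = - \frac{173}{4}$ ($V{\left(j \right)} = -40 - \frac{j + j}{j + j} \left(4 - \frac{3}{4}\right) = -40 - \frac{2 j}{2 j} \frac{13}{4} = -40 - 2 j \frac{1}{2 j} \frac{13}{4} = -40 - 1 \cdot \frac{13}{4} = -40 - \frac{13}{4} = - \frac{173}{4}$)
$\left(V{\left(19 \right)} + b{\left(32 \right)}\right) + 11207 = \left(- \frac{173}{4} + 32^{2}\right) + 11207 = \left(- \frac{173}{4} + 1024\right) + 11207 = \frac{3923}{4} + 11207 = \frac{48751}{4}$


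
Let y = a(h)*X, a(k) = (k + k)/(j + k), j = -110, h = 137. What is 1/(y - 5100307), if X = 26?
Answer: -27/137701165 ≈ -1.9608e-7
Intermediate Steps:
a(k) = 2*k/(-110 + k) (a(k) = (k + k)/(-110 + k) = (2*k)/(-110 + k) = 2*k/(-110 + k))
y = 7124/27 (y = (2*137/(-110 + 137))*26 = (2*137/27)*26 = (2*137*(1/27))*26 = (274/27)*26 = 7124/27 ≈ 263.85)
1/(y - 5100307) = 1/(7124/27 - 5100307) = 1/(-137701165/27) = -27/137701165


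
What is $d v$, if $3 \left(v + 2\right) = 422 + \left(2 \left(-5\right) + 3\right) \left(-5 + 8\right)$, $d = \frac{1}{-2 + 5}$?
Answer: $\frac{395}{9} \approx 43.889$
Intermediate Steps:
$d = \frac{1}{3} \approx 0.33333$
$v = \frac{395}{3}$ ($v = -2 + \frac{422 + \left(2 \left(-5\right) + 3\right) \left(-5 + 8\right)}{3} = -2 + \frac{422 + \left(-10 + 3\right) 3}{3} = -2 + \frac{422 - 21}{3} = -2 + \frac{1}{3} \cdot 401 = -2 + \frac{401}{3} = \frac{395}{3} \approx 131.67$)
$d v = \frac{1}{3} \cdot \frac{395}{3} = \frac{395}{9}$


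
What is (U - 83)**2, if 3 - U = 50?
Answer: 16900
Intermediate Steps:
U = -47 (U = 3 - 1*50 = 3 - 50 = -47)
(U - 83)**2 = (-47 - 83)**2 = (-130)**2 = 16900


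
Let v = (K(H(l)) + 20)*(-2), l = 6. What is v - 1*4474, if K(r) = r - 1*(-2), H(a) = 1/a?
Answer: -13555/3 ≈ -4518.3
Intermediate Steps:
H(a) = 1/a
K(r) = 2 + r (K(r) = r + 2 = 2 + r)
v = -133/3 (v = ((2 + 1/6) + 20)*(-2) = ((2 + ⅙) + 20)*(-2) = (13/6 + 20)*(-2) = (133/6)*(-2) = -133/3 ≈ -44.333)
v - 1*4474 = -133/3 - 1*4474 = -133/3 - 4474 = -13555/3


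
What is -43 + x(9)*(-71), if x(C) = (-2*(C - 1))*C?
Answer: 10181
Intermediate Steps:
x(C) = C*(2 - 2*C) (x(C) = (-2*(-1 + C))*C = (2 - 2*C)*C = C*(2 - 2*C))
-43 + x(9)*(-71) = -43 + (2*9*(1 - 1*9))*(-71) = -43 + (2*9*(1 - 9))*(-71) = -43 + (2*9*(-8))*(-71) = -43 - 144*(-71) = -43 + 10224 = 10181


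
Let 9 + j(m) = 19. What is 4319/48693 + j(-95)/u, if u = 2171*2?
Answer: 9620014/105712503 ≈ 0.091002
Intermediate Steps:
u = 4342
j(m) = 10 (j(m) = -9 + 19 = 10)
4319/48693 + j(-95)/u = 4319/48693 + 10/4342 = 4319*(1/48693) + 10*(1/4342) = 4319/48693 + 5/2171 = 9620014/105712503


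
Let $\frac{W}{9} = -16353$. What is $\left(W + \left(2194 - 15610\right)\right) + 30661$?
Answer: $-129932$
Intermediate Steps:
$W = -147177$ ($W = 9 \left(-16353\right) = -147177$)
$\left(W + \left(2194 - 15610\right)\right) + 30661 = \left(-147177 + \left(2194 - 15610\right)\right) + 30661 = \left(-147177 - 13416\right) + 30661 = -160593 + 30661 = -129932$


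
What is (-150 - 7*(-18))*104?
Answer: -2496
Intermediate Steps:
(-150 - 7*(-18))*104 = (-150 + 126)*104 = -24*104 = -2496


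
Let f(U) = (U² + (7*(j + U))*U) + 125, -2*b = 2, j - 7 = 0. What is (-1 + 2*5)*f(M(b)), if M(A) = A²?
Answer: 1638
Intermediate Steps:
j = 7 (j = 7 + 0 = 7)
b = -1 (b = -½*2 = -1)
f(U) = 125 + U² + U*(49 + 7*U) (f(U) = (U² + (7*(7 + U))*U) + 125 = (U² + (49 + 7*U)*U) + 125 = (U² + U*(49 + 7*U)) + 125 = 125 + U² + U*(49 + 7*U))
(-1 + 2*5)*f(M(b)) = (-1 + 2*5)*(125 + 8*((-1)²)² + 49*(-1)²) = (-1 + 10)*(125 + 8*1² + 49*1) = 9*(125 + 8*1 + 49) = 9*(125 + 8 + 49) = 9*182 = 1638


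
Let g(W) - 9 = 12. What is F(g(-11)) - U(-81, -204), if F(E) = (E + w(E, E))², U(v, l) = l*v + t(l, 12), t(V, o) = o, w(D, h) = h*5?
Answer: -660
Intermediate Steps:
g(W) = 21 (g(W) = 9 + 12 = 21)
w(D, h) = 5*h
U(v, l) = 12 + l*v (U(v, l) = l*v + 12 = 12 + l*v)
F(E) = 36*E² (F(E) = (E + 5*E)² = (6*E)² = 36*E²)
F(g(-11)) - U(-81, -204) = 36*21² - (12 - 204*(-81)) = 36*441 - (12 + 16524) = 15876 - 1*16536 = 15876 - 16536 = -660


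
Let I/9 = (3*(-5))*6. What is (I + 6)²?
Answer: 646416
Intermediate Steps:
I = -810 (I = 9*((3*(-5))*6) = 9*(-15*6) = 9*(-90) = -810)
(I + 6)² = (-810 + 6)² = (-804)² = 646416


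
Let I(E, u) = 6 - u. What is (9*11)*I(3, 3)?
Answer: 297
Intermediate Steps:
(9*11)*I(3, 3) = (9*11)*(6 - 1*3) = 99*(6 - 3) = 99*3 = 297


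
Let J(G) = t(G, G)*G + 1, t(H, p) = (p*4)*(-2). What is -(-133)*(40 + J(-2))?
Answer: 1197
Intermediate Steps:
t(H, p) = -8*p (t(H, p) = (4*p)*(-2) = -8*p)
J(G) = 1 - 8*G**2 (J(G) = (-8*G)*G + 1 = -8*G**2 + 1 = 1 - 8*G**2)
-(-133)*(40 + J(-2)) = -(-133)*(40 + (1 - 8*(-2)**2)) = -(-133)*(40 + (1 - 8*4)) = -(-133)*(40 + (1 - 32)) = -(-133)*(40 - 31) = -(-133)*9 = -1*(-1197) = 1197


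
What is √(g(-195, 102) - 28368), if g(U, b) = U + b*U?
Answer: I*√48453 ≈ 220.12*I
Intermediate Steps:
g(U, b) = U + U*b
√(g(-195, 102) - 28368) = √(-195*(1 + 102) - 28368) = √(-195*103 - 28368) = √(-20085 - 28368) = √(-48453) = I*√48453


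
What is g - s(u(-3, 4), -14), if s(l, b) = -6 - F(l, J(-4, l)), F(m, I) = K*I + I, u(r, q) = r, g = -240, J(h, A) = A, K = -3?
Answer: -228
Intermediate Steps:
F(m, I) = -2*I (F(m, I) = -3*I + I = -2*I)
s(l, b) = -6 + 2*l (s(l, b) = -6 - (-2)*l = -6 + 2*l)
g - s(u(-3, 4), -14) = -240 - (-6 + 2*(-3)) = -240 - (-6 - 6) = -240 - 1*(-12) = -240 + 12 = -228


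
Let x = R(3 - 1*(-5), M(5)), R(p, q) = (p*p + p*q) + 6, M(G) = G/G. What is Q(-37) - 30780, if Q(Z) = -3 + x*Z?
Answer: -33669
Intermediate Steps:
M(G) = 1
R(p, q) = 6 + p² + p*q (R(p, q) = (p² + p*q) + 6 = 6 + p² + p*q)
x = 78 (x = 6 + (3 - 1*(-5))² + (3 - 1*(-5))*1 = 6 + (3 + 5)² + (3 + 5)*1 = 6 + 8² + 8*1 = 6 + 64 + 8 = 78)
Q(Z) = -3 + 78*Z
Q(-37) - 30780 = (-3 + 78*(-37)) - 30780 = (-3 - 2886) - 30780 = -2889 - 30780 = -33669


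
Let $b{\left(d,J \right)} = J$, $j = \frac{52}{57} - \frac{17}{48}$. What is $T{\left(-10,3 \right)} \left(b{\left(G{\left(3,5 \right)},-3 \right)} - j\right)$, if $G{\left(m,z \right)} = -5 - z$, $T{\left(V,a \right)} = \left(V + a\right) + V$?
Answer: $\frac{55165}{912} \approx 60.488$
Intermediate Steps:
$T{\left(V,a \right)} = a + 2 V$
$j = \frac{509}{912}$ ($j = 52 \cdot \frac{1}{57} - \frac{17}{48} = \frac{52}{57} - \frac{17}{48} = \frac{509}{912} \approx 0.55811$)
$T{\left(-10,3 \right)} \left(b{\left(G{\left(3,5 \right)},-3 \right)} - j\right) = \left(3 + 2 \left(-10\right)\right) \left(-3 - \frac{509}{912}\right) = \left(3 - 20\right) \left(-3 - \frac{509}{912}\right) = \left(-17\right) \left(- \frac{3245}{912}\right) = \frac{55165}{912}$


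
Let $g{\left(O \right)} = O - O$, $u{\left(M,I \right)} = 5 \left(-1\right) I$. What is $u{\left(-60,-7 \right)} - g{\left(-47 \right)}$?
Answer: $35$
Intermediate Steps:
$u{\left(M,I \right)} = - 5 I$
$g{\left(O \right)} = 0$
$u{\left(-60,-7 \right)} - g{\left(-47 \right)} = \left(-5\right) \left(-7\right) - 0 = 35 + 0 = 35$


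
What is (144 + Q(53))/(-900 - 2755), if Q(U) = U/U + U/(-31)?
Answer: -4442/113305 ≈ -0.039204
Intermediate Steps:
Q(U) = 1 - U/31 (Q(U) = 1 + U*(-1/31) = 1 - U/31)
(144 + Q(53))/(-900 - 2755) = (144 + (1 - 1/31*53))/(-900 - 2755) = (144 + (1 - 53/31))/(-3655) = (144 - 22/31)*(-1/3655) = (4442/31)*(-1/3655) = -4442/113305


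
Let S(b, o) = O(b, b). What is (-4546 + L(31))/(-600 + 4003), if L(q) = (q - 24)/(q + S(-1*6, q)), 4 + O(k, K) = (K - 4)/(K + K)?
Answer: -759140/568301 ≈ -1.3358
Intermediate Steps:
O(k, K) = -4 + (-4 + K)/(2*K) (O(k, K) = -4 + (K - 4)/(K + K) = -4 + (-4 + K)/((2*K)) = -4 + (-4 + K)*(1/(2*K)) = -4 + (-4 + K)/(2*K))
S(b, o) = -7/2 - 2/b
L(q) = (-24 + q)/(-19/6 + q) (L(q) = (q - 24)/(q + (-7/2 - 2/((-1*6)))) = (-24 + q)/(q + (-7/2 - 2/(-6))) = (-24 + q)/(q + (-7/2 - 2*(-⅙))) = (-24 + q)/(q + (-7/2 + ⅓)) = (-24 + q)/(q - 19/6) = (-24 + q)/(-19/6 + q))
(-4546 + L(31))/(-600 + 4003) = (-4546 + 6*(-24 + 31)/(-19 + 6*31))/(-600 + 4003) = (-4546 + 6*7/(-19 + 186))/3403 = (-4546 + 6*7/167)*(1/3403) = (-4546 + 6*(1/167)*7)*(1/3403) = (-4546 + 42/167)*(1/3403) = -759140/167*1/3403 = -759140/568301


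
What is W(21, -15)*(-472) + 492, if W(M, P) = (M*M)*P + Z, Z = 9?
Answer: 3118524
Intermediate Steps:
W(M, P) = 9 + P*M² (W(M, P) = (M*M)*P + 9 = M²*P + 9 = P*M² + 9 = 9 + P*M²)
W(21, -15)*(-472) + 492 = (9 - 15*21²)*(-472) + 492 = (9 - 15*441)*(-472) + 492 = (9 - 6615)*(-472) + 492 = -6606*(-472) + 492 = 3118032 + 492 = 3118524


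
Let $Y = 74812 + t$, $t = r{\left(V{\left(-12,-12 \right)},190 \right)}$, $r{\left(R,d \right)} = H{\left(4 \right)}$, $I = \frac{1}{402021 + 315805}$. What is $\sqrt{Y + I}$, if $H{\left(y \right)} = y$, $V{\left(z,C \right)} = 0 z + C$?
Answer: $\frac{\sqrt{38550752024823042}}{717826} \approx 273.53$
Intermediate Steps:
$V{\left(z,C \right)} = C$ ($V{\left(z,C \right)} = 0 + C = C$)
$I = \frac{1}{717826} \approx 1.3931 \cdot 10^{-6}$
$r{\left(R,d \right)} = 4$
$t = 4$
$Y = 74816$ ($Y = 74812 + 4 = 74816$)
$\sqrt{Y + I} = \sqrt{74816 + \frac{1}{717826}} = \sqrt{\frac{53704870017}{717826}} = \frac{\sqrt{38550752024823042}}{717826}$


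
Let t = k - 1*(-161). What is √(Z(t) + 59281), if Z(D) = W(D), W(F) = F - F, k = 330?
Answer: √59281 ≈ 243.48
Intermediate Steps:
W(F) = 0
t = 491 (t = 330 - 1*(-161) = 330 + 161 = 491)
Z(D) = 0
√(Z(t) + 59281) = √(0 + 59281) = √59281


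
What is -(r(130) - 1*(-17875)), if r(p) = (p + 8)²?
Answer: -36919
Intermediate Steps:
r(p) = (8 + p)²
-(r(130) - 1*(-17875)) = -((8 + 130)² - 1*(-17875)) = -(138² + 17875) = -(19044 + 17875) = -1*36919 = -36919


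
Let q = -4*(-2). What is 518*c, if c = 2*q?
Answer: 8288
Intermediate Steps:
q = 8
c = 16 (c = 2*8 = 16)
518*c = 518*16 = 8288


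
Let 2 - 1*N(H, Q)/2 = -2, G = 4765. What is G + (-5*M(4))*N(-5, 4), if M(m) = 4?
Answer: 4605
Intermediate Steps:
N(H, Q) = 8 (N(H, Q) = 4 - 2*(-2) = 4 + 4 = 8)
G + (-5*M(4))*N(-5, 4) = 4765 - 5*4*8 = 4765 - 20*8 = 4765 - 160 = 4605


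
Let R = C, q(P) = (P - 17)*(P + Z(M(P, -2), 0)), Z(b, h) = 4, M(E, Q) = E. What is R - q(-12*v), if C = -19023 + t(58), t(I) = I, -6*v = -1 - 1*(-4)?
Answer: -18855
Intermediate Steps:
v = -½ (v = -(-1 - 1*(-4))/6 = -(-1 + 4)/6 = -⅙*3 = -½ ≈ -0.50000)
q(P) = (-17 + P)*(4 + P) (q(P) = (P - 17)*(P + 4) = (-17 + P)*(4 + P))
C = -18965 (C = -19023 + 58 = -18965)
R = -18965
R - q(-12*v) = -18965 - (-68 + (-12*(-½))² - (-156)*(-1)/2) = -18965 - (-68 + 6² - 13*6) = -18965 - (-68 + 36 - 78) = -18965 - 1*(-110) = -18965 + 110 = -18855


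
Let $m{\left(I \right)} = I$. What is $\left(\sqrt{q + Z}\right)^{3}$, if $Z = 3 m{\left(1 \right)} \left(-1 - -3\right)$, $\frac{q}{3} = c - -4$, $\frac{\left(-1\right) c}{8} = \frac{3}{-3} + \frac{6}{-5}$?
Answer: $\frac{354 \sqrt{1770}}{25} \approx 595.73$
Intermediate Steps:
$c = \frac{88}{5}$ ($c = - 8 \left(\frac{3}{-3} + \frac{6}{-5}\right) = - 8 \left(3 \left(- \frac{1}{3}\right) + 6 \left(- \frac{1}{5}\right)\right) = - 8 \left(-1 - \frac{6}{5}\right) = \left(-8\right) \left(- \frac{11}{5}\right) = \frac{88}{5} \approx 17.6$)
$q = \frac{324}{5}$ ($q = 3 \left(\frac{88}{5} - -4\right) = 3 \left(\frac{88}{5} + 4\right) = 3 \cdot \frac{108}{5} = \frac{324}{5} \approx 64.8$)
$Z = 6$ ($Z = 3 \cdot 1 \left(-1 - -3\right) = 3 \left(-1 + 3\right) = 3 \cdot 2 = 6$)
$\left(\sqrt{q + Z}\right)^{3} = \left(\sqrt{\frac{324}{5} + 6}\right)^{3} = \left(\sqrt{\frac{354}{5}}\right)^{3} = \left(\frac{\sqrt{1770}}{5}\right)^{3} = \frac{354 \sqrt{1770}}{25}$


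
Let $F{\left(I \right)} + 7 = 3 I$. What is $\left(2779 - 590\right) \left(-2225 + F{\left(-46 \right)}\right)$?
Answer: $-5187930$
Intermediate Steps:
$F{\left(I \right)} = -7 + 3 I$
$\left(2779 - 590\right) \left(-2225 + F{\left(-46 \right)}\right) = \left(2779 - 590\right) \left(-2225 + \left(-7 + 3 \left(-46\right)\right)\right) = 2189 \left(-2225 - 145\right) = 2189 \left(-2370\right) = -5187930$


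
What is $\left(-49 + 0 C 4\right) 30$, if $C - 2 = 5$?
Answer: $-1470$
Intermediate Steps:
$C = 7$ ($C = 2 + 5 = 7$)
$\left(-49 + 0 C 4\right) 30 = \left(-49 + 0 \cdot 7 \cdot 4\right) 30 = \left(-49 + 0 \cdot 4\right) 30 = \left(-49 + 0\right) 30 = \left(-49\right) 30 = -1470$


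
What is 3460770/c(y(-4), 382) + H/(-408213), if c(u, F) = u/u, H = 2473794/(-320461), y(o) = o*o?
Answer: 16767603200623052/4845049859 ≈ 3.4608e+6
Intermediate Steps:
y(o) = o**2
H = -2473794/320461 (H = 2473794*(-1/320461) = -2473794/320461 ≈ -7.7195)
c(u, F) = 1
3460770/c(y(-4), 382) + H/(-408213) = 3460770/1 - 2473794/320461/(-408213) = 3460770*1 - 2473794/320461*(-1/408213) = 3460770 + 91622/4845049859 = 16767603200623052/4845049859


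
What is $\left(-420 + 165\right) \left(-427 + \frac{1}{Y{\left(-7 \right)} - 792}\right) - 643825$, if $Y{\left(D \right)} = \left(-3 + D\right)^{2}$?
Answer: $- \frac{370178225}{692} \approx -5.3494 \cdot 10^{5}$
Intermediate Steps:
$\left(-420 + 165\right) \left(-427 + \frac{1}{Y{\left(-7 \right)} - 792}\right) - 643825 = \left(-420 + 165\right) \left(-427 + \frac{1}{\left(-3 - 7\right)^{2} - 792}\right) - 643825 = - 255 \left(-427 + \frac{1}{\left(-10\right)^{2} - 792}\right) - 643825 = - 255 \left(-427 + \frac{1}{100 - 792}\right) - 643825 = - 255 \left(-427 + \frac{1}{-692}\right) - 643825 = - 255 \left(-427 - \frac{1}{692}\right) - 643825 = \left(-255\right) \left(- \frac{295485}{692}\right) - 643825 = \frac{75348675}{692} - 643825 = - \frac{370178225}{692}$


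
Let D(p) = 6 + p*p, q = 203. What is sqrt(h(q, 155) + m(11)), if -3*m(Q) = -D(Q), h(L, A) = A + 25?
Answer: sqrt(2001)/3 ≈ 14.911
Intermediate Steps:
h(L, A) = 25 + A
D(p) = 6 + p**2
m(Q) = 2 + Q**2/3 (m(Q) = -(-1)*(6 + Q**2)/3 = -(-6 - Q**2)/3 = 2 + Q**2/3)
sqrt(h(q, 155) + m(11)) = sqrt((25 + 155) + (2 + (1/3)*11**2)) = sqrt(180 + (2 + (1/3)*121)) = sqrt(180 + (2 + 121/3)) = sqrt(180 + 127/3) = sqrt(667/3) = sqrt(2001)/3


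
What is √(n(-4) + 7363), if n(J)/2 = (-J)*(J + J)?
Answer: 3*√811 ≈ 85.434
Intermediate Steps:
n(J) = -4*J² (n(J) = 2*((-J)*(J + J)) = 2*((-J)*(2*J)) = 2*(-2*J²) = -4*J²)
√(n(-4) + 7363) = √(-4*(-4)² + 7363) = √(-4*16 + 7363) = √(-64 + 7363) = √7299 = 3*√811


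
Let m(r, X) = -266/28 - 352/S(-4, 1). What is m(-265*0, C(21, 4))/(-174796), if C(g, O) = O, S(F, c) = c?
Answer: 723/349592 ≈ 0.0020681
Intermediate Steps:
m(r, X) = -723/2 (m(r, X) = -266/28 - 352/1 = -266*1/28 - 352*1 = -19/2 - 352 = -723/2)
m(-265*0, C(21, 4))/(-174796) = -723/2/(-174796) = -723/2*(-1/174796) = 723/349592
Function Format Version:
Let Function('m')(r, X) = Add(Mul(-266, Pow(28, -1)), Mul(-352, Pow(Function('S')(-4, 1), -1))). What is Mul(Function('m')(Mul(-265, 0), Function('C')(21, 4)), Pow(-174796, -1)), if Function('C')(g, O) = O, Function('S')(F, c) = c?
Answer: Rational(723, 349592) ≈ 0.0020681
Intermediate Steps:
Function('m')(r, X) = Rational(-723, 2) (Function('m')(r, X) = Add(Mul(-266, Pow(28, -1)), Mul(-352, Pow(1, -1))) = Add(Mul(-266, Rational(1, 28)), Mul(-352, 1)) = Add(Rational(-19, 2), -352) = Rational(-723, 2))
Mul(Function('m')(Mul(-265, 0), Function('C')(21, 4)), Pow(-174796, -1)) = Mul(Rational(-723, 2), Pow(-174796, -1)) = Mul(Rational(-723, 2), Rational(-1, 174796)) = Rational(723, 349592)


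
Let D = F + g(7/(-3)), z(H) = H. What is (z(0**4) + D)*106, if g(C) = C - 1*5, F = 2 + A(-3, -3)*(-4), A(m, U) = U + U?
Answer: 5936/3 ≈ 1978.7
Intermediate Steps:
A(m, U) = 2*U
F = 26 (F = 2 + (2*(-3))*(-4) = 2 - 6*(-4) = 2 + 24 = 26)
g(C) = -5 + C (g(C) = C - 5 = -5 + C)
D = 56/3 (D = 26 + (-5 + 7/(-3)) = 26 + (-5 + 7*(-1/3)) = 26 + (-5 - 7/3) = 26 - 22/3 = 56/3 ≈ 18.667)
(z(0**4) + D)*106 = (0**4 + 56/3)*106 = (0 + 56/3)*106 = (56/3)*106 = 5936/3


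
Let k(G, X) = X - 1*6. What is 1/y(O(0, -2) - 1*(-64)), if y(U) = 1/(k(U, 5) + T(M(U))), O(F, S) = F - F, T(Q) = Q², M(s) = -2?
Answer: 3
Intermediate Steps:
k(G, X) = -6 + X (k(G, X) = X - 6 = -6 + X)
O(F, S) = 0
y(U) = ⅓ (y(U) = 1/((-6 + 5) + (-2)²) = 1/(-1 + 4) = 1/3 = ⅓)
1/y(O(0, -2) - 1*(-64)) = 1/(⅓) = 3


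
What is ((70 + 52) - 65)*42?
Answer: 2394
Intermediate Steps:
((70 + 52) - 65)*42 = (122 - 65)*42 = 57*42 = 2394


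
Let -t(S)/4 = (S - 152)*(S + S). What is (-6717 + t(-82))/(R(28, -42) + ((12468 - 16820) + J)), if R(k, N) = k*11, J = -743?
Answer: 160221/4787 ≈ 33.470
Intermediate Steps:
R(k, N) = 11*k
t(S) = -8*S*(-152 + S) (t(S) = -4*(S - 152)*(S + S) = -4*(-152 + S)*2*S = -8*S*(-152 + S))
(-6717 + t(-82))/(R(28, -42) + ((12468 - 16820) + J)) = (-6717 + 8*(-82)*(152 - 1*(-82)))/(11*28 + ((12468 - 16820) - 743)) = (-6717 + 8*(-82)*(152 + 82))/(308 + (-4352 - 743)) = (-6717 + 8*(-82)*234)/(308 - 5095) = (-6717 - 153504)/(-4787) = -160221*(-1/4787) = 160221/4787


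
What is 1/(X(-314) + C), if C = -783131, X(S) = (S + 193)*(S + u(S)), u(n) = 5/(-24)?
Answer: -24/17882683 ≈ -1.3421e-6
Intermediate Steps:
u(n) = -5/24 (u(n) = 5*(-1/24) = -5/24)
X(S) = (193 + S)*(-5/24 + S) (X(S) = (S + 193)*(S - 5/24) = (193 + S)*(-5/24 + S))
1/(X(-314) + C) = 1/((-965/24 + (-314)² + (4627/24)*(-314)) - 783131) = 1/((-965/24 + 98596 - 726439/12) - 783131) = 1/(912461/24 - 783131) = 1/(-17882683/24) = -24/17882683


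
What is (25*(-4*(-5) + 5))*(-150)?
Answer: -93750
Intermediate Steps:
(25*(-4*(-5) + 5))*(-150) = (25*(20 + 5))*(-150) = (25*25)*(-150) = 625*(-150) = -93750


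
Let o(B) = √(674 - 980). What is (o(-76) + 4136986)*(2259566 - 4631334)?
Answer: -9811971011248 - 7115304*I*√34 ≈ -9.812e+12 - 4.1489e+7*I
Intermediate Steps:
o(B) = 3*I*√34 (o(B) = √(-306) = 3*I*√34)
(o(-76) + 4136986)*(2259566 - 4631334) = (3*I*√34 + 4136986)*(2259566 - 4631334) = (4136986 + 3*I*√34)*(-2371768) = -9811971011248 - 7115304*I*√34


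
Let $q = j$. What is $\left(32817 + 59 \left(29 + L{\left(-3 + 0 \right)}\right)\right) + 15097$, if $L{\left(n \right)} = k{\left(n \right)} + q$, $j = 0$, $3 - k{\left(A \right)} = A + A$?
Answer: $50156$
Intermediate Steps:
$k{\left(A \right)} = 3 - 2 A$ ($k{\left(A \right)} = 3 - \left(A + A\right) = 3 - 2 A$)
$q = 0$
$L{\left(n \right)} = 3 - 2 n$ ($L{\left(n \right)} = \left(3 - 2 n\right) + 0 = 3 - 2 n$)
$\left(32817 + 59 \left(29 + L{\left(-3 + 0 \right)}\right)\right) + 15097 = \left(32817 + 59 \left(29 - \left(-3 + 2 \left(-3 + 0\right)\right)\right)\right) + 15097 = \left(32817 + 59 \left(29 + \left(3 - -6\right)\right)\right) + 15097 = \left(32817 + 59 \left(29 + \left(3 + 6\right)\right)\right) + 15097 = \left(32817 + 59 \left(29 + 9\right)\right) + 15097 = \left(32817 + 59 \cdot 38\right) + 15097 = \left(32817 + 2242\right) + 15097 = 35059 + 15097 = 50156$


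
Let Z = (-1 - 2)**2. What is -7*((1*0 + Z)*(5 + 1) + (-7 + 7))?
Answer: -378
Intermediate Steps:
Z = 9 (Z = (-3)**2 = 9)
-7*((1*0 + Z)*(5 + 1) + (-7 + 7)) = -7*((1*0 + 9)*(5 + 1) + (-7 + 7)) = -7*((0 + 9)*6 + 0) = -7*(9*6 + 0) = -7*(54 + 0) = -7*54 = -378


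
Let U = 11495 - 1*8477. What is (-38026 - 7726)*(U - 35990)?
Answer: 1508534944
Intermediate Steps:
U = 3018 (U = 11495 - 8477 = 3018)
(-38026 - 7726)*(U - 35990) = (-38026 - 7726)*(3018 - 35990) = -45752*(-32972) = 1508534944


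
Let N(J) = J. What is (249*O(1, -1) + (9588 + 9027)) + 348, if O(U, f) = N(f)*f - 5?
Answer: 17967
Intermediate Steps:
O(U, f) = -5 + f**2 (O(U, f) = f*f - 5 = f**2 - 5 = -5 + f**2)
(249*O(1, -1) + (9588 + 9027)) + 348 = (249*(-5 + (-1)**2) + (9588 + 9027)) + 348 = (249*(-5 + 1) + 18615) + 348 = (249*(-4) + 18615) + 348 = (-996 + 18615) + 348 = 17619 + 348 = 17967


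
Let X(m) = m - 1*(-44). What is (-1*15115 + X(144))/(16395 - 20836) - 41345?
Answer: -183598218/4441 ≈ -41342.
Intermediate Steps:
X(m) = 44 + m (X(m) = m + 44 = 44 + m)
(-1*15115 + X(144))/(16395 - 20836) - 41345 = (-1*15115 + (44 + 144))/(16395 - 20836) - 41345 = (-15115 + 188)/(-4441) - 41345 = -14927*(-1/4441) - 41345 = 14927/4441 - 41345 = -183598218/4441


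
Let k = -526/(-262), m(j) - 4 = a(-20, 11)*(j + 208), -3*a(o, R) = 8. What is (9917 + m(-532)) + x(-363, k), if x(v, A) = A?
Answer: 1413098/131 ≈ 10787.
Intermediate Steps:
a(o, R) = -8/3 (a(o, R) = -⅓*8 = -8/3)
m(j) = -1652/3 - 8*j/3 (m(j) = 4 - 8*(j + 208)/3 = 4 - 8*(208 + j)/3 = 4 + (-1664/3 - 8*j/3) = -1652/3 - 8*j/3)
k = 263/131 (k = -526*(-1/262) = 263/131 ≈ 2.0076)
(9917 + m(-532)) + x(-363, k) = (9917 + (-1652/3 - 8/3*(-532))) + 263/131 = (9917 + (-1652/3 + 4256/3)) + 263/131 = (9917 + 868) + 263/131 = 10785 + 263/131 = 1413098/131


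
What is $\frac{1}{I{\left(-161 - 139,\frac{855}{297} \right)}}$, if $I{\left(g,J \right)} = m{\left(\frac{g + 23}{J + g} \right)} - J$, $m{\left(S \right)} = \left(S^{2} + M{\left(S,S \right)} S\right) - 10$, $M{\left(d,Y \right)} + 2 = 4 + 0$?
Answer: $- \frac{3172554825}{32185835222} \approx -0.09857$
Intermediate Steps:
$M{\left(d,Y \right)} = 2$ ($M{\left(d,Y \right)} = -2 + \left(4 + 0\right) = -2 + 4 = 2$)
$m{\left(S \right)} = -10 + S^{2} + 2 S$ ($m{\left(S \right)} = \left(S^{2} + 2 S\right) - 10 = -10 + S^{2} + 2 S$)
$I{\left(g,J \right)} = -10 - J + \frac{\left(23 + g\right)^{2}}{\left(J + g\right)^{2}} + \frac{2 \left(23 + g\right)}{J + g}$ ($I{\left(g,J \right)} = \left(-10 + \left(\frac{g + 23}{J + g}\right)^{2} + 2 \frac{g + 23}{J + g}\right) - J = \left(-10 + \left(\frac{23 + g}{J + g}\right)^{2} + 2 \frac{23 + g}{J + g}\right) - J = \left(-10 + \frac{\left(23 + g\right)^{2}}{\left(J + g\right)^{2}} + \frac{2 \left(23 + g\right)}{J + g}\right) - J = -10 - J + \frac{\left(23 + g\right)^{2}}{\left(J + g\right)^{2}} + \frac{2 \left(23 + g\right)}{J + g}$)
$\frac{1}{I{\left(-161 - 139,\frac{855}{297} \right)}} = \frac{1}{\frac{1}{\left(\frac{855}{297} - 300\right)^{2}} \left(\left(23 - 300\right)^{2} - \left(\frac{855}{297} - 300\right)^{2} \left(10 + \frac{855}{297}\right) + 2 \left(23 - 300\right) \left(\frac{855}{297} - 300\right)\right)} = \frac{1}{\frac{1}{\left(855 \cdot \frac{1}{297} - 300\right)^{2}} \left(\left(23 - 300\right)^{2} - \left(855 \cdot \frac{1}{297} - 300\right)^{2} \left(10 + 855 \cdot \frac{1}{297}\right) + 2 \left(23 - 300\right) \left(855 \cdot \frac{1}{297} - 300\right)\right)} = \frac{1}{\frac{1}{\left(\frac{95}{33} - 300\right)^{2}} \left(\left(-277\right)^{2} - \left(\frac{95}{33} - 300\right)^{2} \left(10 + \frac{95}{33}\right) + 2 \left(-277\right) \left(\frac{95}{33} - 300\right)\right)} = \frac{1}{\frac{1}{\frac{96138025}{1089}} \left(76729 - \left(- \frac{9805}{33}\right)^{2} \cdot \frac{425}{33} + 2 \left(-277\right) \left(- \frac{9805}{33}\right)\right)} = \frac{1}{\frac{1089}{96138025} \left(76729 - \frac{96138025}{1089} \cdot \frac{425}{33} + \frac{5431970}{33}\right)} = \frac{1}{\frac{1089}{96138025} \left(76729 - \frac{40858660625}{35937} + \frac{5431970}{33}\right)} = \frac{1}{\frac{1089}{96138025} \left(- \frac{32185835222}{35937}\right)} = \frac{1}{- \frac{32185835222}{3172554825}} = - \frac{3172554825}{32185835222}$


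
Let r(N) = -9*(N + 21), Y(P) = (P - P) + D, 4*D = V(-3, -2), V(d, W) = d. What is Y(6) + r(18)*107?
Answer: -150231/4 ≈ -37558.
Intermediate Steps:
D = -¾ (D = (¼)*(-3) = -¾ ≈ -0.75000)
Y(P) = -¾ (Y(P) = (P - P) - ¾ = 0 - ¾ = -¾)
r(N) = -189 - 9*N (r(N) = -9*(21 + N) = -189 - 9*N)
Y(6) + r(18)*107 = -¾ + (-189 - 9*18)*107 = -¾ + (-189 - 162)*107 = -¾ - 351*107 = -¾ - 37557 = -150231/4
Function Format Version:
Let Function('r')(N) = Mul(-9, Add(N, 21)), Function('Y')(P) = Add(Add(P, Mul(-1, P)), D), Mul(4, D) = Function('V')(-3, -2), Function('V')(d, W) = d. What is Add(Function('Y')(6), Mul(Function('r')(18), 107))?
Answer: Rational(-150231, 4) ≈ -37558.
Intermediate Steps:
D = Rational(-3, 4) (D = Mul(Rational(1, 4), -3) = Rational(-3, 4) ≈ -0.75000)
Function('Y')(P) = Rational(-3, 4) (Function('Y')(P) = Add(Add(P, Mul(-1, P)), Rational(-3, 4)) = Add(0, Rational(-3, 4)) = Rational(-3, 4))
Function('r')(N) = Add(-189, Mul(-9, N)) (Function('r')(N) = Mul(-9, Add(21, N)) = Add(-189, Mul(-9, N)))
Add(Function('Y')(6), Mul(Function('r')(18), 107)) = Add(Rational(-3, 4), Mul(Add(-189, Mul(-9, 18)), 107)) = Add(Rational(-3, 4), Mul(Add(-189, -162), 107)) = Add(Rational(-3, 4), Mul(-351, 107)) = Add(Rational(-3, 4), -37557) = Rational(-150231, 4)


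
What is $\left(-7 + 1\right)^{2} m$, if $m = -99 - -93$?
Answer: $-216$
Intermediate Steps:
$m = -6$ ($m = -99 + 93 = -6$)
$\left(-7 + 1\right)^{2} m = \left(-7 + 1\right)^{2} \left(-6\right) = \left(-6\right)^{2} \left(-6\right) = 36 \left(-6\right) = -216$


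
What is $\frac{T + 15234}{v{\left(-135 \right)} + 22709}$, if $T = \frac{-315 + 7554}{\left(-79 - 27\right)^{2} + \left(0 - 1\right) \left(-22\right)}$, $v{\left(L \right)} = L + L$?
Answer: $\frac{171511611}{252618262} \approx 0.67894$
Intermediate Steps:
$v{\left(L \right)} = 2 L$
$T = \frac{7239}{11258}$ ($T = \frac{7239}{\left(-106\right)^{2} - -22} = \frac{7239}{11236 + 22} = \frac{7239}{11258} \approx 0.64301$)
$\frac{T + 15234}{v{\left(-135 \right)} + 22709} = \frac{\frac{7239}{11258} + 15234}{2 \left(-135\right) + 22709} = \frac{171511611}{11258 \left(-270 + 22709\right)} = \frac{171511611}{11258 \cdot 22439} = \frac{171511611}{11258} \cdot \frac{1}{22439} = \frac{171511611}{252618262}$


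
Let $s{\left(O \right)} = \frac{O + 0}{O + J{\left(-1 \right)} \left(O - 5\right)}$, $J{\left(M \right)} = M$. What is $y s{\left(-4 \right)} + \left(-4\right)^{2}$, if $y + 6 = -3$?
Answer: $\frac{116}{5} \approx 23.2$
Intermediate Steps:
$y = -9$ ($y = -6 - 3 = -9$)
$s{\left(O \right)} = \frac{O}{5}$ ($s{\left(O \right)} = \frac{O + 0}{O - \left(O - 5\right)} = \frac{O}{O - \left(-5 + O\right)} = \frac{O}{5}$)
$y s{\left(-4 \right)} + \left(-4\right)^{2} = - 9 \cdot \frac{1}{5} \left(-4\right) + \left(-4\right)^{2} = \left(-9\right) \left(- \frac{4}{5}\right) + 16 = \frac{36}{5} + 16 = \frac{116}{5}$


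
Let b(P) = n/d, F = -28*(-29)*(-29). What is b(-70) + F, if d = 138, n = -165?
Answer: -1083263/46 ≈ -23549.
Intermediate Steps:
F = -23548 (F = 812*(-29) = -23548)
b(P) = -55/46 (b(P) = -165/138 = -165*1/138 = -55/46)
b(-70) + F = -55/46 - 23548 = -1083263/46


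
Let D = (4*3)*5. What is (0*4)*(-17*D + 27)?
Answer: 0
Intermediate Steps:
D = 60 (D = 12*5 = 60)
(0*4)*(-17*D + 27) = (0*4)*(-17*60 + 27) = 0*(-1020 + 27) = 0*(-993) = 0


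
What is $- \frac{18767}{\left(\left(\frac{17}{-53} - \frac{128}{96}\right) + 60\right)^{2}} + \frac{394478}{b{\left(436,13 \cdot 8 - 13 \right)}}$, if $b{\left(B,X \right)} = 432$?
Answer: $\frac{16872445723399}{18589549464} \approx 907.63$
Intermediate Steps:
$- \frac{18767}{\left(\left(\frac{17}{-53} - \frac{128}{96}\right) + 60\right)^{2}} + \frac{394478}{b{\left(436,13 \cdot 8 - 13 \right)}} = - \frac{18767}{\left(\left(\frac{17}{-53} - \frac{128}{96}\right) + 60\right)^{2}} + \frac{394478}{432} = - \frac{18767}{\left(\left(17 \left(- \frac{1}{53}\right) - \frac{4}{3}\right) + 60\right)^{2}} + 394478 \cdot \frac{1}{432} = - \frac{18767}{\left(\left(- \frac{17}{53} - \frac{4}{3}\right) + 60\right)^{2}} + \frac{197239}{216} = - \frac{18767}{\left(- \frac{263}{159} + 60\right)^{2}} + \frac{197239}{216} = - \frac{18767}{\left(\frac{9277}{159}\right)^{2}} + \frac{197239}{216} = - \frac{18767}{\frac{86062729}{25281}} + \frac{197239}{216} = \left(-18767\right) \frac{25281}{86062729} + \frac{197239}{216} = - \frac{474448527}{86062729} + \frac{197239}{216} = \frac{16872445723399}{18589549464}$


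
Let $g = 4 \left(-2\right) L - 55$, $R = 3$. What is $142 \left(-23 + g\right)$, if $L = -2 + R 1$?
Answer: $-12212$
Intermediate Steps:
$L = 1$ ($L = -2 + 3 \cdot 1 = -2 + 3 = 1$)
$g = -63$ ($g = 4 \left(-2\right) 1 - 55 = \left(-8\right) 1 - 55 = -8 - 55 = -63$)
$142 \left(-23 + g\right) = 142 \left(-23 - 63\right) = 142 \left(-86\right) = -12212$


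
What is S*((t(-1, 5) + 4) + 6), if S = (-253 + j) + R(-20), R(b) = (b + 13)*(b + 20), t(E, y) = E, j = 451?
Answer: 1782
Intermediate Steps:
R(b) = (13 + b)*(20 + b)
S = 198 (S = (-253 + 451) + (260 + (-20)**2 + 33*(-20)) = 198 + (260 + 400 - 660) = 198 + 0 = 198)
S*((t(-1, 5) + 4) + 6) = 198*((-1 + 4) + 6) = 198*(3 + 6) = 198*9 = 1782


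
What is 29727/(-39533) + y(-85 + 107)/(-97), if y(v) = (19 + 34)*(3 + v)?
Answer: -55264744/3834701 ≈ -14.412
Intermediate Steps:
y(v) = 159 + 53*v (y(v) = 53*(3 + v) = 159 + 53*v)
29727/(-39533) + y(-85 + 107)/(-97) = 29727/(-39533) + (159 + 53*(-85 + 107))/(-97) = 29727*(-1/39533) + (159 + 53*22)*(-1/97) = -29727/39533 + (159 + 1166)*(-1/97) = -29727/39533 + 1325*(-1/97) = -29727/39533 - 1325/97 = -55264744/3834701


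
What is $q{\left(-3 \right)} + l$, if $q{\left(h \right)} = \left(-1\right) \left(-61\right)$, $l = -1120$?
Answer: $-1059$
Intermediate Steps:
$q{\left(h \right)} = 61$
$q{\left(-3 \right)} + l = 61 - 1120 = -1059$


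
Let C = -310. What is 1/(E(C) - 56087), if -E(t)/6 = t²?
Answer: -1/632687 ≈ -1.5806e-6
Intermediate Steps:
E(t) = -6*t²
1/(E(C) - 56087) = 1/(-6*(-310)² - 56087) = 1/(-6*96100 - 56087) = 1/(-576600 - 56087) = 1/(-632687) = -1/632687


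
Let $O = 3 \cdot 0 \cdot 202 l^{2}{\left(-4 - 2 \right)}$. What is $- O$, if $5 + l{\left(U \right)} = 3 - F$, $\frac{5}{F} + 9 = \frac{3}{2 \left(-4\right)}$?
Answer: $0$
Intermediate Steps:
$F = - \frac{8}{15}$ ($F = \frac{5}{-9 + \frac{3}{2 \left(-4\right)}} = \frac{5}{-9 + \frac{3}{-8}} = \frac{5}{-9 + 3 \left(- \frac{1}{8}\right)} = \frac{5}{-9 - \frac{3}{8}} = \frac{5}{- \frac{75}{8}} = 5 \left(- \frac{8}{75}\right) = - \frac{8}{15} \approx -0.53333$)
$l{\left(U \right)} = - \frac{22}{15}$ ($l{\left(U \right)} = -5 + \left(3 - - \frac{8}{15}\right) = -5 + \left(3 + \frac{8}{15}\right) = -5 + \frac{53}{15} = - \frac{22}{15}$)
$O = 0$ ($O = 3 \cdot 0 \cdot 202 \left(- \frac{22}{15}\right)^{2} = 0 \cdot 202 \cdot \frac{484}{225} = 0 \cdot \frac{484}{225} = 0$)
$- O = \left(-1\right) 0 = 0$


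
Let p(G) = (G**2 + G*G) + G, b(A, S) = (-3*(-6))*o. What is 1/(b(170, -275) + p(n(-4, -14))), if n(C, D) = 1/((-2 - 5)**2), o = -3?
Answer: -2401/129603 ≈ -0.018526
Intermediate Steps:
b(A, S) = -54 (b(A, S) = -3*(-6)*(-3) = 18*(-3) = -54)
n(C, D) = 1/49 (n(C, D) = 1/((-7)**2) = 1/49)
p(G) = G + 2*G**2 (p(G) = (G**2 + G**2) + G = 2*G**2 + G = G + 2*G**2)
1/(b(170, -275) + p(n(-4, -14))) = 1/(-54 + (1 + 2*(1/49))/49) = 1/(-54 + (1 + 2/49)/49) = 1/(-54 + (1/49)*(51/49)) = 1/(-54 + 51/2401) = 1/(-129603/2401) = -2401/129603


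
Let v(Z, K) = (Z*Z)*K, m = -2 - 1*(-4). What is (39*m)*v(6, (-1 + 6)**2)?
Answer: 70200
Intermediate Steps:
m = 2 (m = -2 + 4 = 2)
v(Z, K) = K*Z**2 (v(Z, K) = Z**2*K = K*Z**2)
(39*m)*v(6, (-1 + 6)**2) = (39*2)*((-1 + 6)**2*6**2) = 78*(5**2*36) = 78*(25*36) = 78*900 = 70200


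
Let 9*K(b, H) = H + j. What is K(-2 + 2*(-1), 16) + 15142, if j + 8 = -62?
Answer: 15136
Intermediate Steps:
j = -70 (j = -8 - 62 = -70)
K(b, H) = -70/9 + H/9 (K(b, H) = (H - 70)/9 = (-70 + H)/9 = -70/9 + H/9)
K(-2 + 2*(-1), 16) + 15142 = (-70/9 + (1/9)*16) + 15142 = (-70/9 + 16/9) + 15142 = -6 + 15142 = 15136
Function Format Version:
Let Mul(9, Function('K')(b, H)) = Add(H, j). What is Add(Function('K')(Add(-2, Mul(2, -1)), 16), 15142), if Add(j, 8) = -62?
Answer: 15136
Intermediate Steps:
j = -70 (j = Add(-8, -62) = -70)
Function('K')(b, H) = Add(Rational(-70, 9), Mul(Rational(1, 9), H)) (Function('K')(b, H) = Mul(Rational(1, 9), Add(H, -70)) = Mul(Rational(1, 9), Add(-70, H)) = Add(Rational(-70, 9), Mul(Rational(1, 9), H)))
Add(Function('K')(Add(-2, Mul(2, -1)), 16), 15142) = Add(Add(Rational(-70, 9), Mul(Rational(1, 9), 16)), 15142) = Add(Add(Rational(-70, 9), Rational(16, 9)), 15142) = Add(-6, 15142) = 15136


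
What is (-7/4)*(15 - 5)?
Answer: -35/2 ≈ -17.500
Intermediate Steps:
(-7/4)*(15 - 5) = -7*¼*10 = -7/4*10 = -35/2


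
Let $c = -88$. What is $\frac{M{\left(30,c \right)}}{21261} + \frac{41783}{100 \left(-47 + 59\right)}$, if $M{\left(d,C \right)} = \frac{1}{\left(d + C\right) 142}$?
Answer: $\frac{609703093039}{17510559600} \approx 34.819$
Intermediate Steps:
$M{\left(d,C \right)} = \frac{1}{142 \left(C + d\right)}$ ($M{\left(d,C \right)} = \frac{1}{C + d} \frac{1}{142} = \frac{1}{142 \left(C + d\right)}$)
$\frac{M{\left(30,c \right)}}{21261} + \frac{41783}{100 \left(-47 + 59\right)} = \frac{\frac{1}{142} \frac{1}{-88 + 30}}{21261} + \frac{41783}{100 \left(-47 + 59\right)} = \frac{1}{142 \left(-58\right)} \frac{1}{21261} + \frac{41783}{100 \cdot 12} = \frac{1}{142} \left(- \frac{1}{58}\right) \frac{1}{21261} + \frac{41783}{1200} = \left(- \frac{1}{8236}\right) \frac{1}{21261} + 41783 \cdot \frac{1}{1200} = - \frac{1}{175105596} + \frac{41783}{1200} = \frac{609703093039}{17510559600}$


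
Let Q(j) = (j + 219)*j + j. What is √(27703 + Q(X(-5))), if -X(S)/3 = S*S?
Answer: 2*√4207 ≈ 129.72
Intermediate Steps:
X(S) = -3*S² (X(S) = -3*S*S = -3*S²)
Q(j) = j + j*(219 + j) (Q(j) = (219 + j)*j + j = j*(219 + j) + j = j + j*(219 + j))
√(27703 + Q(X(-5))) = √(27703 + (-3*(-5)²)*(220 - 3*(-5)²)) = √(27703 + (-3*25)*(220 - 3*25)) = √(27703 - 75*(220 - 75)) = √(27703 - 75*145) = √(27703 - 10875) = √16828 = 2*√4207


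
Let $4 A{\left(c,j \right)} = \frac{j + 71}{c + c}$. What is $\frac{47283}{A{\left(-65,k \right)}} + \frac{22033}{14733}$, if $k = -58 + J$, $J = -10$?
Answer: $- \frac{120747520727}{14733} \approx -8.1957 \cdot 10^{6}$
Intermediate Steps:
$k = -68$ ($k = -58 - 10 = -68$)
$A{\left(c,j \right)} = \frac{71 + j}{8 c}$ ($A{\left(c,j \right)} = \frac{\left(j + 71\right) \frac{1}{c + c}}{4} = \frac{\left(71 + j\right) \frac{1}{2 c}}{4} = \frac{\frac{1}{2} \frac{1}{c} \left(71 + j\right)}{4} = \frac{71 + j}{8 c}$)
$\frac{47283}{A{\left(-65,k \right)}} + \frac{22033}{14733} = \frac{47283}{\frac{1}{8} \frac{1}{-65} \left(71 - 68\right)} + \frac{22033}{14733} = \frac{47283}{\frac{1}{8} \left(- \frac{1}{65}\right) 3} + 22033 \cdot \frac{1}{14733} = \frac{47283}{- \frac{3}{520}} + \frac{22033}{14733} = 47283 \left(- \frac{520}{3}\right) + \frac{22033}{14733} = -8195720 + \frac{22033}{14733} = - \frac{120747520727}{14733}$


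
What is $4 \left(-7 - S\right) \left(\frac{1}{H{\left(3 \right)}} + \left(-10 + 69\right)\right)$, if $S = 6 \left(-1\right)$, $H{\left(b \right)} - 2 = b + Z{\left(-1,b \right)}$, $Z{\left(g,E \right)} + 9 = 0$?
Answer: $-235$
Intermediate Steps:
$Z{\left(g,E \right)} = -9$ ($Z{\left(g,E \right)} = -9 + 0 = -9$)
$H{\left(b \right)} = -7 + b$ ($H{\left(b \right)} = 2 + \left(b - 9\right) = 2 + \left(-9 + b\right) = -7 + b$)
$S = -6$
$4 \left(-7 - S\right) \left(\frac{1}{H{\left(3 \right)}} + \left(-10 + 69\right)\right) = 4 \left(-7 - -6\right) \left(\frac{1}{-7 + 3} + \left(-10 + 69\right)\right) = 4 \left(-7 + 6\right) \left(\frac{1}{-4} + 59\right) = 4 \left(-1\right) \left(- \frac{1}{4} + 59\right) = \left(-4\right) \frac{235}{4} = -235$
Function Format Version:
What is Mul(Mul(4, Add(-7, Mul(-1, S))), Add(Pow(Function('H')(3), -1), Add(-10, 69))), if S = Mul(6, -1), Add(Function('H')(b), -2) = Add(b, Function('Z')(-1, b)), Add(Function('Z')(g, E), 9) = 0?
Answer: -235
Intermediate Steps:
Function('Z')(g, E) = -9 (Function('Z')(g, E) = Add(-9, 0) = -9)
Function('H')(b) = Add(-7, b) (Function('H')(b) = Add(2, Add(b, -9)) = Add(2, Add(-9, b)) = Add(-7, b))
S = -6
Mul(Mul(4, Add(-7, Mul(-1, S))), Add(Pow(Function('H')(3), -1), Add(-10, 69))) = Mul(Mul(4, Add(-7, Mul(-1, -6))), Add(Pow(Add(-7, 3), -1), Add(-10, 69))) = Mul(Mul(4, Add(-7, 6)), Add(Pow(-4, -1), 59)) = Mul(Mul(4, -1), Add(Rational(-1, 4), 59)) = Mul(-4, Rational(235, 4)) = -235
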